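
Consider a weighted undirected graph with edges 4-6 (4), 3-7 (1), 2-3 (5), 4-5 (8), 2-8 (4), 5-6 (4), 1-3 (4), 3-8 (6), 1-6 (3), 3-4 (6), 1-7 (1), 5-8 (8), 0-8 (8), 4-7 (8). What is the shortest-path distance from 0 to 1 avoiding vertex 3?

23

Candidate routes:
0 - 8 - 5 - 6 - 1: 8 + 8 + 4 + 3 = 23
0 - 8 - 5 - 6 - 4 - 7 - 1: 8 + 8 + 4 + 4 + 8 + 1 = 33
0 - 8 - 5 - 4 - 7 - 1: 8 + 8 + 8 + 8 + 1 = 33
0 - 8 - 5 - 4 - 6 - 1: 8 + 8 + 8 + 4 + 3 = 31
The minimum is 23.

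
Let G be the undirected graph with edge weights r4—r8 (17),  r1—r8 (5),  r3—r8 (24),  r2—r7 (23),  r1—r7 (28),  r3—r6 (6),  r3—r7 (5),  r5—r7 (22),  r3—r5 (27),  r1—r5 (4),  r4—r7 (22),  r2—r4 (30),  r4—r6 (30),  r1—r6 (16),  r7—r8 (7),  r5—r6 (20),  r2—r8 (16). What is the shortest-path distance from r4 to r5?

26

Checking several routes:
r4 -> r7 -> r8 -> r1 -> r5: 22 + 7 + 5 + 4 = 38
r4 -> r8 -> r7 -> r5: 17 + 7 + 22 = 46
r4 -> r8 -> r1 -> r5: 17 + 5 + 4 = 26
r4 -> r6 -> r1 -> r5: 30 + 16 + 4 = 50
r4 -> r7 -> r5: 22 + 22 = 44
r4 -> r6 -> r5: 30 + 20 = 50
The minimum is 26.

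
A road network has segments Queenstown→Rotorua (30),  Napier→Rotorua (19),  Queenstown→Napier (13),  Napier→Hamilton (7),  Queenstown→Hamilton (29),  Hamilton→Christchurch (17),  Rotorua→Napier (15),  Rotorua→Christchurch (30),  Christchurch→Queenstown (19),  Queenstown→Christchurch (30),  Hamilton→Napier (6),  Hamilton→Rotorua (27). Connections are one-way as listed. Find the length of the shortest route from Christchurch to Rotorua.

Some routes from Christchurch to Rotorua:
Christchurch → Queenstown → Rotorua: 19 + 30 = 49
Christchurch → Queenstown → Hamilton → Napier → Rotorua: 19 + 29 + 6 + 19 = 73
Christchurch → Queenstown → Napier → Hamilton → Rotorua: 19 + 13 + 7 + 27 = 66
Christchurch → Queenstown → Napier → Rotorua: 19 + 13 + 19 = 51
The minimum is 49 mi.

49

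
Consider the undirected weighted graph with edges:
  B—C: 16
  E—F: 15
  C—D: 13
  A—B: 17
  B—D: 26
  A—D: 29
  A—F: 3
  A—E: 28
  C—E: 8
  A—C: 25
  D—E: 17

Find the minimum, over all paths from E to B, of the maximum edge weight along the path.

16

Some routes from E to B:
E - F - A - B: max(15, 3, 17) = 17
E - D - C - B: max(17, 13, 16) = 17
E - C - B: max(8, 16) = 16
Best route has worst link 16.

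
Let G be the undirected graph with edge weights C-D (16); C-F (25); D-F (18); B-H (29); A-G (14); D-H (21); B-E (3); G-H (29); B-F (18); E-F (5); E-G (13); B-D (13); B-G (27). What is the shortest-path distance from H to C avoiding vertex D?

62

Checking several routes:
H→B→F→C: 29 + 18 + 25 = 72
H→G→E→F→C: 29 + 13 + 5 + 25 = 72
H→B→E→F→C: 29 + 3 + 5 + 25 = 62
Best route has total 62.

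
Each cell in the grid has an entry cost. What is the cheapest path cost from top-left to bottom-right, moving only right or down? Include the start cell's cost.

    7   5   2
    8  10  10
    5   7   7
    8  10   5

36

Path [0,0] [0,1] [0,2] [1,2] [2,2] [3,2]: 7 + 5 + 2 + 10 + 7 + 5 = 36.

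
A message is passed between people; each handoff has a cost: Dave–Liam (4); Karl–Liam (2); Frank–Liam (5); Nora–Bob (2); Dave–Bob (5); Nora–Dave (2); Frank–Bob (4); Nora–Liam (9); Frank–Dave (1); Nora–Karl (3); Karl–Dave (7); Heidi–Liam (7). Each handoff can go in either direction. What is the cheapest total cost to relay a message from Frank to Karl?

Checking several routes:
Frank-Liam-Karl: 5 + 2 = 7
Frank-Dave-Liam-Karl: 1 + 4 + 2 = 7
Frank-Dave-Nora-Karl: 1 + 2 + 3 = 6
The minimum is 6.

6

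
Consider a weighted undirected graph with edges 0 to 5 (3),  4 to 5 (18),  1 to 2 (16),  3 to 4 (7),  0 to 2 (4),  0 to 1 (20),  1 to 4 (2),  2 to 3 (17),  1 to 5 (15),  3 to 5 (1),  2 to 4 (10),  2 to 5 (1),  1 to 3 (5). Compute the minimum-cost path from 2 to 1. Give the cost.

A few of the 2→1 routes:
2 -> 0 -> 5 -> 3 -> 1: 4 + 3 + 1 + 5 = 13
2 -> 4 -> 1: 10 + 2 = 12
2 -> 5 -> 1: 1 + 15 = 16
2 -> 5 -> 3 -> 1: 1 + 1 + 5 = 7
2 -> 5 -> 3 -> 4 -> 1: 1 + 1 + 7 + 2 = 11
Shortest: 7.

7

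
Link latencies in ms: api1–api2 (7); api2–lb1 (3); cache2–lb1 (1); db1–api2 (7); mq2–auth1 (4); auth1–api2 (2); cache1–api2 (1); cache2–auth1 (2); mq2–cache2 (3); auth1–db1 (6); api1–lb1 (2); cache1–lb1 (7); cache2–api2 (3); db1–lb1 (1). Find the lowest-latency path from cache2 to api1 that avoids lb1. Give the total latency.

Comparing a few candidate routes:
cache2→auth1→api2→api1: 2 + 2 + 7 = 11
cache2→auth1→db1→api2→api1: 2 + 6 + 7 + 7 = 22
cache2→api2→api1: 3 + 7 = 10
cache2→mq2→auth1→api2→api1: 3 + 4 + 2 + 7 = 16
Shortest: 10 ms.

10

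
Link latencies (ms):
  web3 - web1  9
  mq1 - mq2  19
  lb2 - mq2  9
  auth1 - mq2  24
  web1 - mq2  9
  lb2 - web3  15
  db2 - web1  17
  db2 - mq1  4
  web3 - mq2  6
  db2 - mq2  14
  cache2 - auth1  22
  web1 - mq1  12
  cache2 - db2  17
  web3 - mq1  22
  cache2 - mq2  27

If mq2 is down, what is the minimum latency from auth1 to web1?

55

Routes from auth1 to web1 avoiding mq2:
auth1 -> cache2 -> db2 -> web1: 22 + 17 + 17 = 56
auth1 -> cache2 -> db2 -> mq1 -> web1: 22 + 17 + 4 + 12 = 55
auth1 -> cache2 -> db2 -> mq1 -> web3 -> web1: 22 + 17 + 4 + 22 + 9 = 74
Shortest: 55 ms.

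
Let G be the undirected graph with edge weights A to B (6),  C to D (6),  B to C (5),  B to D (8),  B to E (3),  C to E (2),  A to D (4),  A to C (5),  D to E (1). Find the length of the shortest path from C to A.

5

Some routes from C to A:
C-A: 5
C-E-D-A: 2 + 1 + 4 = 7
C-D-A: 6 + 4 = 10
The minimum is 5.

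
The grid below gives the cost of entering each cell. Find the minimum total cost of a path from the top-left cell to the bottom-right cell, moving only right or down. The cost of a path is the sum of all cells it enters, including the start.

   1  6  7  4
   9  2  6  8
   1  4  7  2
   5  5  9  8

Cheapest: r0c0 -> r0c1 -> r1c1 -> r2c1 -> r2c2 -> r2c3 -> r3c3
  1 + 6 + 2 + 4 + 7 + 2 + 8 = 30

30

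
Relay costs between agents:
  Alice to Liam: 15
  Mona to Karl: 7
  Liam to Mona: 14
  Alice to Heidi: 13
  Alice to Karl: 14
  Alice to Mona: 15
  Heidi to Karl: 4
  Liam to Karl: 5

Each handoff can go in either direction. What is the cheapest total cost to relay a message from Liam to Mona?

Comparing a few candidate routes:
Liam-Alice-Mona: 15 + 15 = 30
Liam-Mona: 14
Liam-Karl-Mona: 5 + 7 = 12
The minimum is 12.

12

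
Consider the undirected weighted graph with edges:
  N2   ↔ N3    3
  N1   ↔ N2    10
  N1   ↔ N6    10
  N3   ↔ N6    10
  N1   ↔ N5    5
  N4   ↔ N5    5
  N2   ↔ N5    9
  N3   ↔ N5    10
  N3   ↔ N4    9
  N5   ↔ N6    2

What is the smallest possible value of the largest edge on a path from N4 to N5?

5

Checking several routes:
N4-N3-N2-N5: max(9, 3, 9) = 9
N4-N3-N6-N1-N2-N5: max(9, 10, 10, 10, 9) = 10
N4-N5: max(5) = 5
N4-N3-N6-N1-N5: max(9, 10, 10, 5) = 10
N4-N3-N6-N5: max(9, 10, 2) = 10
The minimum achievable maximum is 5.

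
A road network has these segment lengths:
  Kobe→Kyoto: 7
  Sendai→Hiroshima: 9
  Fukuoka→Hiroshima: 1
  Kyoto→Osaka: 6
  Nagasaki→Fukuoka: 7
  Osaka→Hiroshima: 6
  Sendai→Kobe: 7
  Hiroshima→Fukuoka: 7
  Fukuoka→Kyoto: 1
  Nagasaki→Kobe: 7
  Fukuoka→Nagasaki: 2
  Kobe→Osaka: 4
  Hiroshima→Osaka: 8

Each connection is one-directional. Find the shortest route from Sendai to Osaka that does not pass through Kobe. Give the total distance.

17

Paths from Sendai to Osaka avoiding Kobe:
Sendai→Hiroshima→Fukuoka→Kyoto→Osaka: 9 + 7 + 1 + 6 = 23
Sendai→Hiroshima→Osaka: 9 + 8 = 17
Shortest: 17.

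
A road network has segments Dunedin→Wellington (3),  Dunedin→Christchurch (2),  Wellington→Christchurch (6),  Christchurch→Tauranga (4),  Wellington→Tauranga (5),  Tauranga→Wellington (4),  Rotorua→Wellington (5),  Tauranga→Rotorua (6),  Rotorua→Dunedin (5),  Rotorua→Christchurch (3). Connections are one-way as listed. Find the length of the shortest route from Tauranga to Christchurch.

Candidate routes:
Tauranga → Rotorua → Wellington → Christchurch: 6 + 5 + 6 = 17
Tauranga → Rotorua → Christchurch: 6 + 3 = 9
Tauranga → Rotorua → Dunedin → Christchurch: 6 + 5 + 2 = 13
Tauranga → Rotorua → Dunedin → Wellington → Christchurch: 6 + 5 + 3 + 6 = 20
Tauranga → Wellington → Christchurch: 4 + 6 = 10
Shortest: 9.

9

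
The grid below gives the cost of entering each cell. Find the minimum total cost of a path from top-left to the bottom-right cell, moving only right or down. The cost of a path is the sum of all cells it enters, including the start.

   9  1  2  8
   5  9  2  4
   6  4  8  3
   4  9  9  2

Cheapest: [0,0] → [0,1] → [0,2] → [1,2] → [1,3] → [2,3] → [3,3]
  9 + 1 + 2 + 2 + 4 + 3 + 2 = 23

23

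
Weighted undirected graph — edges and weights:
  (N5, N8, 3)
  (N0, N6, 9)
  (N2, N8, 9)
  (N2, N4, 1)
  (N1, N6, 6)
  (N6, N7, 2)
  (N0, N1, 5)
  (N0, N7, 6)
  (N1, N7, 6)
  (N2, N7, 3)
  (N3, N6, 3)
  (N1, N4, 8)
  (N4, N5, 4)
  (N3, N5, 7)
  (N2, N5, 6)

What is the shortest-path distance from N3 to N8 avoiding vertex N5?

Checking several routes:
N3 -> N6 -> N7 -> N1 -> N4 -> N2 -> N8: 3 + 2 + 6 + 8 + 1 + 9 = 29
N3 -> N6 -> N7 -> N2 -> N8: 3 + 2 + 3 + 9 = 17
N3 -> N6 -> N1 -> N7 -> N2 -> N8: 3 + 6 + 6 + 3 + 9 = 27
N3 -> N6 -> N0 -> N7 -> N2 -> N8: 3 + 9 + 6 + 3 + 9 = 30
N3 -> N6 -> N1 -> N4 -> N2 -> N8: 3 + 6 + 8 + 1 + 9 = 27
Shortest: 17.

17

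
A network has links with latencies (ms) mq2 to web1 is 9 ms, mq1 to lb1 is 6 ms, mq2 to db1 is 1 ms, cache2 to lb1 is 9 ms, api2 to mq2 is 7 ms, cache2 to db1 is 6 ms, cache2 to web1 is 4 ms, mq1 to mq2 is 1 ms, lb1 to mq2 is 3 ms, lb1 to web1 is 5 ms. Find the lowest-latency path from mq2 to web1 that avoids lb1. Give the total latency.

Routes from mq2 to web1 avoiding lb1:
mq2 -> db1 -> cache2 -> web1: 1 + 6 + 4 = 11
mq2 -> web1: 9
The minimum is 9 ms.

9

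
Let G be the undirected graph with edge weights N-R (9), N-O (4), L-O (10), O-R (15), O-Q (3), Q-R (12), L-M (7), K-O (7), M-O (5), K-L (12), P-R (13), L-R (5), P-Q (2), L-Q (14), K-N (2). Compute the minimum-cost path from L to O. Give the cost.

Checking several routes:
L - Q - O: 14 + 3 = 17
L - O: 10
L - K - N - O: 12 + 2 + 4 = 18
L - R - N - O: 5 + 9 + 4 = 18
L - M - O: 7 + 5 = 12
Best route has total 10.

10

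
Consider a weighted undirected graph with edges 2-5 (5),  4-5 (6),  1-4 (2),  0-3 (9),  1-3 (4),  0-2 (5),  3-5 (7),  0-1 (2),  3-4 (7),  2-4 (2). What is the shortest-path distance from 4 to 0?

Checking several routes:
4 - 1 - 3 - 0: 2 + 4 + 9 = 15
4 - 3 - 1 - 0: 7 + 4 + 2 = 13
4 - 5 - 2 - 0: 6 + 5 + 5 = 16
4 - 1 - 0: 2 + 2 = 4
4 - 2 - 0: 2 + 5 = 7
Shortest: 4.

4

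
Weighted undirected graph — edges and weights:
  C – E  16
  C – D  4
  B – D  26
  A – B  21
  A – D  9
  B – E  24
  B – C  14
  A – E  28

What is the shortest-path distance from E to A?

28

Some routes from E to A:
E-B-C-D-A: 24 + 14 + 4 + 9 = 51
E-A: 28
E-C-B-A: 16 + 14 + 21 = 51
E-C-D-A: 16 + 4 + 9 = 29
E-B-A: 24 + 21 = 45
Shortest: 28.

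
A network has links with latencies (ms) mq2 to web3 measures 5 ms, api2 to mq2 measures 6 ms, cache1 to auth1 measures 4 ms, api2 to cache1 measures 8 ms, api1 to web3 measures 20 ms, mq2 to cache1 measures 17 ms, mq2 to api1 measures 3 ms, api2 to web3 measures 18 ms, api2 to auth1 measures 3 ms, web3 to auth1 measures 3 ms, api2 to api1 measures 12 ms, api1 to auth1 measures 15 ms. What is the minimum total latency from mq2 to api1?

Some routes from mq2 to api1:
mq2→web3→auth1→api2→api1: 5 + 3 + 3 + 12 = 23
mq2→web3→auth1→api1: 5 + 3 + 15 = 23
mq2→api2→api1: 6 + 12 = 18
mq2→web3→api1: 5 + 20 = 25
mq2→api2→auth1→api1: 6 + 3 + 15 = 24
mq2→api1: 3
The minimum is 3 ms.

3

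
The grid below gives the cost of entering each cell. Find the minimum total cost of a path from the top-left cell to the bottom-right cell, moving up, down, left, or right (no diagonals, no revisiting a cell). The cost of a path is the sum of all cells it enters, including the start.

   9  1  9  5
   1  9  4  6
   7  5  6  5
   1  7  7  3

Best path: (0,0) -> (1,0) -> (2,0) -> (3,0) -> (3,1) -> (3,2) -> (3,3)
Cost: 9 + 1 + 7 + 1 + 7 + 7 + 3 = 35

35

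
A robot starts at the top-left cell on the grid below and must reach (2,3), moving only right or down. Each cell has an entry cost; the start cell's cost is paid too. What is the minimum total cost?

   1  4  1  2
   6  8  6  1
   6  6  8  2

11

Cheapest: (0,0) -> (0,1) -> (0,2) -> (0,3) -> (1,3) -> (2,3)
  1 + 4 + 1 + 2 + 1 + 2 = 11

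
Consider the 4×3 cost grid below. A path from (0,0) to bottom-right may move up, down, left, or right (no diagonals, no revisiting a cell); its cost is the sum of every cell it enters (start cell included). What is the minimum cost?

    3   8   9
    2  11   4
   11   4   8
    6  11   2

Best path: [0,0] -> [1,0] -> [1,1] -> [1,2] -> [2,2] -> [3,2]
Cost: 3 + 2 + 11 + 4 + 8 + 2 = 30

30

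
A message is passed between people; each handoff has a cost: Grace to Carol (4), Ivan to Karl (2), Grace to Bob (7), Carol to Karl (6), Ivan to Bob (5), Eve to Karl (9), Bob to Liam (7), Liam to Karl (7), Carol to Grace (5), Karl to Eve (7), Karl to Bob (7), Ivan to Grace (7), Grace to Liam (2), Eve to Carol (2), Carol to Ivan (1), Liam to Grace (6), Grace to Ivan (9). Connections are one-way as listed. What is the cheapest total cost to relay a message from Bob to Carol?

Routes from Bob to Carol:
Bob-Liam-Karl-Eve-Carol: 7 + 7 + 7 + 2 = 23
Bob-Liam-Grace-Ivan-Karl-Eve-Carol: 7 + 6 + 9 + 2 + 7 + 2 = 33
Bob-Liam-Grace-Carol: 7 + 6 + 4 = 17
Shortest: 17.

17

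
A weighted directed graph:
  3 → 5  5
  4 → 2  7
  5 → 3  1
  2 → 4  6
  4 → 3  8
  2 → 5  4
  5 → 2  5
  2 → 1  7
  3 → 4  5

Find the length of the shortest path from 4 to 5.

11

Candidate routes:
4 → 2 → 5: 7 + 4 = 11
4 → 3 → 5: 8 + 5 = 13
The minimum is 11.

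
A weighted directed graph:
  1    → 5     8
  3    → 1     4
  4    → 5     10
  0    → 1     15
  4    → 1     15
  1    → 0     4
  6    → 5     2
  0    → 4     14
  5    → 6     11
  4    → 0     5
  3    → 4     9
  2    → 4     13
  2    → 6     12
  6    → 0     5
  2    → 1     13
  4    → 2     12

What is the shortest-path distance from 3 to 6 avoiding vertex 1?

30

Routes from 3 to 6 avoiding 1:
3→4→2→6: 9 + 12 + 12 = 33
3→4→5→6: 9 + 10 + 11 = 30
The minimum is 30.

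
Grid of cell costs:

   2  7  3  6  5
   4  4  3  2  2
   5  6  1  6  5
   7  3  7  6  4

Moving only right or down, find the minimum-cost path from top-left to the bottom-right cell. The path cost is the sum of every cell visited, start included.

One optimal route is [0,0] -> [1,0] -> [1,1] -> [1,2] -> [1,3] -> [1,4] -> [2,4] -> [3,4].
Its cost is 2 + 4 + 4 + 3 + 2 + 2 + 5 + 4 = 26.

26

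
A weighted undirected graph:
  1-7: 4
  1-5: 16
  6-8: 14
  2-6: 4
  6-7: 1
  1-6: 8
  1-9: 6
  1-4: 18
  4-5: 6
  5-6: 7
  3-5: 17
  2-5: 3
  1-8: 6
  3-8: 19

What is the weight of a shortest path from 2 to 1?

9

Some routes from 2 to 1:
2 -> 5 -> 6 -> 7 -> 1: 3 + 7 + 1 + 4 = 15
2 -> 6 -> 7 -> 1: 4 + 1 + 4 = 9
2 -> 6 -> 1: 4 + 8 = 12
Best route has total 9.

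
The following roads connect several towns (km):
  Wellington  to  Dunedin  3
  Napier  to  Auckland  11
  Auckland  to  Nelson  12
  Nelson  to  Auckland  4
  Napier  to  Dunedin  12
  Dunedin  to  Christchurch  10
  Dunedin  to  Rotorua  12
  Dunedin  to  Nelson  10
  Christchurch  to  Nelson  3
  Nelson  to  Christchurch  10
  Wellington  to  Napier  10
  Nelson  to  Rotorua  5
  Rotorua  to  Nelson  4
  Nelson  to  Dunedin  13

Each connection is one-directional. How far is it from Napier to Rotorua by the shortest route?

Candidate routes:
Napier→Auckland→Nelson→Rotorua: 11 + 12 + 5 = 28
Napier→Dunedin→Rotorua: 12 + 12 = 24
Napier→Auckland→Nelson→Dunedin→Rotorua: 11 + 12 + 13 + 12 = 48
Napier→Dunedin→Nelson→Rotorua: 12 + 10 + 5 = 27
Napier→Dunedin→Christchurch→Nelson→Rotorua: 12 + 10 + 3 + 5 = 30
Shortest: 24 km.

24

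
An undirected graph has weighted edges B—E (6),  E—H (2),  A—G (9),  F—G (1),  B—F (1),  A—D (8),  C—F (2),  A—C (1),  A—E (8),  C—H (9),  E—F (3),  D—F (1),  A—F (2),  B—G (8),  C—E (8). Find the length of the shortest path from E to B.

4

Checking several routes:
E - B: 6
E - A - F - B: 8 + 2 + 1 = 11
E - F - B: 3 + 1 = 4
The minimum is 4.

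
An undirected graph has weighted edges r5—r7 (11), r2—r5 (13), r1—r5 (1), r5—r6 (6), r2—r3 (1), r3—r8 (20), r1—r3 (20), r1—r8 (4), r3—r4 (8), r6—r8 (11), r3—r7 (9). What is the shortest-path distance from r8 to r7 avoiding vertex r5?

29

Candidate routes:
r8→r3→r7: 20 + 9 = 29
r8→r1→r3→r7: 4 + 20 + 9 = 33
Best route has total 29.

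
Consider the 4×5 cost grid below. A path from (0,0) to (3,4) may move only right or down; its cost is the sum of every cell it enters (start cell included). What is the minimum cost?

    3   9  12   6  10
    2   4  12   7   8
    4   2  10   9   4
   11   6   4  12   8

Best path: [0,0] → [1,0] → [1,1] → [2,1] → [3,1] → [3,2] → [3,3] → [3,4]
Cost: 3 + 2 + 4 + 2 + 6 + 4 + 12 + 8 = 41

41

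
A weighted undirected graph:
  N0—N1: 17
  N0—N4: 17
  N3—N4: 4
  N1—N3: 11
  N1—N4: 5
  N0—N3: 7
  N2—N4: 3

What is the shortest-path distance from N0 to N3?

7

Routes from N0 to N3:
N0-N1-N3: 17 + 11 = 28
N0-N1-N4-N3: 17 + 5 + 4 = 26
N0-N3: 7
N0-N4-N1-N3: 17 + 5 + 11 = 33
N0-N4-N3: 17 + 4 = 21
Shortest: 7.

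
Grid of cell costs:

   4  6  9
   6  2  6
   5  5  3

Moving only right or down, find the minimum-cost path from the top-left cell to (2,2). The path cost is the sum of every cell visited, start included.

20

One optimal route is r0c0 r0c1 r1c1 r2c1 r2c2.
Its cost is 4 + 6 + 2 + 5 + 3 = 20.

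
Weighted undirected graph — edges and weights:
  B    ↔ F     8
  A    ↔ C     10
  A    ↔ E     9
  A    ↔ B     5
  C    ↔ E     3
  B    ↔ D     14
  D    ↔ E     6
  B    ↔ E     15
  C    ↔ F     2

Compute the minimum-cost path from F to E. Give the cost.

5

Comparing a few candidate routes:
F→C→E: 2 + 3 = 5
F→B→A→E: 8 + 5 + 9 = 22
F→C→A→E: 2 + 10 + 9 = 21
Best route has total 5.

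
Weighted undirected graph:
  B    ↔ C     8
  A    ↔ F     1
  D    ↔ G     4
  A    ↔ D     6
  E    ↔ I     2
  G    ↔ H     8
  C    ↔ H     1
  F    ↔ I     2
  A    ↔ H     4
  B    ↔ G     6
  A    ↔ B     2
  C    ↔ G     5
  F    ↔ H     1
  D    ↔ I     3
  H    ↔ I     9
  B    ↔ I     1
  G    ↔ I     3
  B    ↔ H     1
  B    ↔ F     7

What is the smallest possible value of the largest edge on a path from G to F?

A few of the G→F routes:
G-D-I-B-H-F: max(4, 3, 1, 1, 1) = 4
G-I-B-H-F: max(3, 1, 1, 1) = 3
G-I-F: max(3, 2) = 3
G-I-B-A-F: max(3, 1, 2, 1) = 3
G-D-I-B-H-A-F: max(4, 3, 1, 1, 4, 1) = 4
Best route has worst link 3.

3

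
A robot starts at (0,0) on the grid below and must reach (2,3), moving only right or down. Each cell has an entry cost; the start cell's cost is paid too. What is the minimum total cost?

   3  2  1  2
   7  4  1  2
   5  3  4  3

Path r0c0 → r0c1 → r0c2 → r1c2 → r1c3 → r2c3: 3 + 2 + 1 + 1 + 2 + 3 = 12.
For comparison, the top-then-right route costs 13.

12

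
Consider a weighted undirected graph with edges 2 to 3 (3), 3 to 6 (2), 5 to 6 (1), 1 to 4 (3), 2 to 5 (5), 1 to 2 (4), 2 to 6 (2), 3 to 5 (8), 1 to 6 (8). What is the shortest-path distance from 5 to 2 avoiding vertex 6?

Candidate routes:
5 - 3 - 2: 8 + 3 = 11
5 - 2: 5
The minimum is 5.

5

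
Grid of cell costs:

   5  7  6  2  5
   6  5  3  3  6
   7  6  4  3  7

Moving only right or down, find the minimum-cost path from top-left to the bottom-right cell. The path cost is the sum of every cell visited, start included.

Cheapest: [0,0] → [1,0] → [1,1] → [1,2] → [1,3] → [2,3] → [2,4]
  5 + 6 + 5 + 3 + 3 + 3 + 7 = 32

32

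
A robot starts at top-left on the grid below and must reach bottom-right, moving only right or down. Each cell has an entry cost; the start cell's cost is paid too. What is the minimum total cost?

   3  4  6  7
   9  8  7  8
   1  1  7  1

22

Path (0,0) → (1,0) → (2,0) → (2,1) → (2,2) → (2,3): 3 + 9 + 1 + 1 + 7 + 1 = 22.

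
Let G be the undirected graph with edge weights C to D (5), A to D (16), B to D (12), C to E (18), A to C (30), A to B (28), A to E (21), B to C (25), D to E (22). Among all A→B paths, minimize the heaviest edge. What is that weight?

Some routes from A to B:
A → D → B: max(16, 12) = 16
A → E → D → B: max(21, 22, 12) = 22
A → E → C → D → B: max(21, 18, 5, 12) = 21
Smallest bottleneck: 16.

16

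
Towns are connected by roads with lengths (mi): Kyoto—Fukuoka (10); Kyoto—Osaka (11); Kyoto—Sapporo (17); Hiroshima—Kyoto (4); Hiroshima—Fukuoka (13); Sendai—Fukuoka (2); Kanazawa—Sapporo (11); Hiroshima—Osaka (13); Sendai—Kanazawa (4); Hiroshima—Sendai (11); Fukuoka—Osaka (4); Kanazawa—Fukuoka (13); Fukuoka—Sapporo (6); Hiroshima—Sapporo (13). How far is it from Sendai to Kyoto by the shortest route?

Comparing a few candidate routes:
Sendai - Fukuoka - Hiroshima - Kyoto: 2 + 13 + 4 = 19
Sendai - Fukuoka - Osaka - Hiroshima - Kyoto: 2 + 4 + 13 + 4 = 23
Sendai - Hiroshima - Kyoto: 11 + 4 = 15
Sendai - Fukuoka - Kyoto: 2 + 10 = 12
Sendai - Fukuoka - Osaka - Kyoto: 2 + 4 + 11 = 17
Best route has total 12 mi.

12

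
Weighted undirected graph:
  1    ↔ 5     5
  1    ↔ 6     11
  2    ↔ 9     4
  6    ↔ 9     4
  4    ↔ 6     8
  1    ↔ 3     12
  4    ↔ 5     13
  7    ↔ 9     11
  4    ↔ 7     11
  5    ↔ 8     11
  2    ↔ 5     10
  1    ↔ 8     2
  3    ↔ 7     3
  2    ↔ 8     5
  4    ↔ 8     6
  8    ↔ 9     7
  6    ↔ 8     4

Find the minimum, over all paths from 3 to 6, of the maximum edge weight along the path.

Comparing a few candidate routes:
3 → 7 → 9 → 8 → 2 → 5 → 1 → 6: max(3, 11, 7, 5, 10, 5, 11) = 11
3 → 7 → 9 → 8 → 1 → 6: max(3, 11, 7, 2, 11) = 11
3 → 7 → 9 → 8 → 5 → 1 → 6: max(3, 11, 7, 11, 5, 11) = 11
3 → 7 → 9 → 8 → 6: max(3, 11, 7, 4) = 11
Best route has worst link 11.

11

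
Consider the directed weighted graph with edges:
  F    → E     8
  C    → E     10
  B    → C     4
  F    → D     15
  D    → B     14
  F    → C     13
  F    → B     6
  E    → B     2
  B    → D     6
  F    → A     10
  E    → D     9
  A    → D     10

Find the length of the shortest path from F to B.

Comparing a few candidate routes:
F→B: 6
F→D→B: 15 + 14 = 29
F→E→D→B: 8 + 9 + 14 = 31
F→C→E→B: 13 + 10 + 2 = 25
F→A→D→B: 10 + 10 + 14 = 34
F→E→B: 8 + 2 = 10
Shortest: 6.

6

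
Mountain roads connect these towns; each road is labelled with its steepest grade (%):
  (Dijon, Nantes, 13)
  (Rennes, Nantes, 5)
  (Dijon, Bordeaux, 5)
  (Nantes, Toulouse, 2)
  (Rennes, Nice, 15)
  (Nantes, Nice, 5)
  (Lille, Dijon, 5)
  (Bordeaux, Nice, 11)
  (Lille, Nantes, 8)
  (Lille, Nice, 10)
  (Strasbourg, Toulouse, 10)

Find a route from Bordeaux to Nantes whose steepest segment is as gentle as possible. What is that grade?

8

Comparing a few candidate routes:
Bordeaux→Dijon→Lille→Nantes: max(5, 5, 8) = 8
Bordeaux→Dijon→Lille→Nice→Nantes: max(5, 5, 10, 5) = 10
Bordeaux→Nice→Nantes: max(11, 5) = 11
Bordeaux→Nice→Lille→Dijon→Nantes: max(11, 10, 5, 13) = 13
Bordeaux→Nice→Lille→Nantes: max(11, 10, 8) = 11
Best route has worst link 8%.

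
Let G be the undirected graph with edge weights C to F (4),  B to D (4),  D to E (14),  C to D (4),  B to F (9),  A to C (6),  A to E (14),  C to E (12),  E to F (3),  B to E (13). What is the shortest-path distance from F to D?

A few of the F→D routes:
F→B→D: 9 + 4 = 13
F→C→D: 4 + 4 = 8
F→E→D: 3 + 14 = 17
The minimum is 8.

8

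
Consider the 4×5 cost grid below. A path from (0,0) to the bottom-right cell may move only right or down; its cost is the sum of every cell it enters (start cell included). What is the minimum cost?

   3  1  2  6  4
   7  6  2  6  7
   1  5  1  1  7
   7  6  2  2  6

Take [0,0] -> [0,1] -> [0,2] -> [1,2] -> [2,2] -> [2,3] -> [3,3] -> [3,4] for a total of 3 + 1 + 2 + 2 + 1 + 1 + 2 + 6 = 18.
For comparison, the top-then-right route costs 36.

18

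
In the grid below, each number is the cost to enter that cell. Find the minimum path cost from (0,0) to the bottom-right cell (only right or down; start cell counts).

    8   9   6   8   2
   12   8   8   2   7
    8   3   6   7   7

47

One optimal route is [0,0] -> [0,1] -> [0,2] -> [0,3] -> [0,4] -> [1,4] -> [2,4].
Its cost is 8 + 9 + 6 + 8 + 2 + 7 + 7 = 47.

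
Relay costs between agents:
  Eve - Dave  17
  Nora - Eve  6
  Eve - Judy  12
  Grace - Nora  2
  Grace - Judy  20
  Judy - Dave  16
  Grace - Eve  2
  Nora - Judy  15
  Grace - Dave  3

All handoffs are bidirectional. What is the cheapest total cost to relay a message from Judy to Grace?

14

Some routes from Judy to Grace:
Judy - Eve - Nora - Grace: 12 + 6 + 2 = 20
Judy - Nora - Eve - Grace: 15 + 6 + 2 = 23
Judy - Nora - Grace: 15 + 2 = 17
Judy - Grace: 20
Judy - Eve - Grace: 12 + 2 = 14
Judy - Dave - Grace: 16 + 3 = 19
Best route has total 14.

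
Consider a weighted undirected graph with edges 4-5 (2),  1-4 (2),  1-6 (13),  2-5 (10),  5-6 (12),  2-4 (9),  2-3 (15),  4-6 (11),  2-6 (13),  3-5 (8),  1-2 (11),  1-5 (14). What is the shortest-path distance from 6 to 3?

20

A few of the 6→3 routes:
6 -> 1 -> 4 -> 5 -> 3: 13 + 2 + 2 + 8 = 25
6 -> 5 -> 3: 12 + 8 = 20
6 -> 4 -> 5 -> 3: 11 + 2 + 8 = 21
Best route has total 20.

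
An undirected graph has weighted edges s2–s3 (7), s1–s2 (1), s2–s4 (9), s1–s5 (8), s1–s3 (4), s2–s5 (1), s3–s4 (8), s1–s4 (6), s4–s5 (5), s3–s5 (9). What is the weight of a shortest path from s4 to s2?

6

Some routes from s4 to s2:
s4→s1→s2: 6 + 1 = 7
s4→s5→s2: 5 + 1 = 6
s4→s2: 9
Best route has total 6.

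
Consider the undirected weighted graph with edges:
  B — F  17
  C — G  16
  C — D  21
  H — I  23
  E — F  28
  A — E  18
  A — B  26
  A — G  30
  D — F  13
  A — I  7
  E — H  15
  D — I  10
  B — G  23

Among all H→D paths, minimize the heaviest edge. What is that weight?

Some routes from H to D:
H -> E -> A -> B -> F -> D: max(15, 18, 26, 17, 13) = 26
H -> E -> A -> I -> D: max(15, 18, 7, 10) = 18
H -> E -> A -> B -> G -> C -> D: max(15, 18, 26, 23, 16, 21) = 26
H -> I -> A -> B -> F -> D: max(23, 7, 26, 17, 13) = 26
H -> I -> D: max(23, 10) = 23
H -> I -> A -> B -> G -> C -> D: max(23, 7, 26, 23, 16, 21) = 26
Best route has worst link 18.

18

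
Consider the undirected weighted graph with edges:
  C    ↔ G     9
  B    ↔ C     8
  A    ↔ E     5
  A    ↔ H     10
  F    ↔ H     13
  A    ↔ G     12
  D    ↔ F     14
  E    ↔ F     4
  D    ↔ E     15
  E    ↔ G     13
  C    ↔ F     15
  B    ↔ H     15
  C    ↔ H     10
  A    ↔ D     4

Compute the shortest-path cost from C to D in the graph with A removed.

29

Comparing a few candidate routes:
C→G→E→D: 9 + 13 + 15 = 37
C→H→F→D: 10 + 13 + 14 = 37
C→F→E→D: 15 + 4 + 15 = 34
C→F→D: 15 + 14 = 29
The minimum is 29.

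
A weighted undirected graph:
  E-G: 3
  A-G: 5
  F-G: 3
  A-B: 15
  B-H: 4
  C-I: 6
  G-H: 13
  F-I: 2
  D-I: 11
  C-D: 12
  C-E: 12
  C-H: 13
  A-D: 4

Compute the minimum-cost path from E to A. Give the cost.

8

Some routes from E to A:
E→G→A: 3 + 5 = 8
E→C→D→A: 12 + 12 + 4 = 28
E→G→F→I→C→D→A: 3 + 3 + 2 + 6 + 12 + 4 = 30
E→C→I→D→A: 12 + 6 + 11 + 4 = 33
E→C→I→F→G→A: 12 + 6 + 2 + 3 + 5 = 28
E→G→F→I→D→A: 3 + 3 + 2 + 11 + 4 = 23
Shortest: 8.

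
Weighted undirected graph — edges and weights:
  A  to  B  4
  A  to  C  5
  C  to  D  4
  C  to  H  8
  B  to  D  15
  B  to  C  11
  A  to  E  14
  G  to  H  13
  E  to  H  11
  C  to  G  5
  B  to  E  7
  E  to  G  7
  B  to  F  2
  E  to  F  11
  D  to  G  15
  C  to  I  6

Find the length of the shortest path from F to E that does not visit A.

Comparing a few candidate routes:
F - B - C - G - E: 2 + 11 + 5 + 7 = 25
F - B - E: 2 + 7 = 9
F - B - D - C - G - E: 2 + 15 + 4 + 5 + 7 = 33
F - E: 11
F - B - C - H - E: 2 + 11 + 8 + 11 = 32
The minimum is 9.

9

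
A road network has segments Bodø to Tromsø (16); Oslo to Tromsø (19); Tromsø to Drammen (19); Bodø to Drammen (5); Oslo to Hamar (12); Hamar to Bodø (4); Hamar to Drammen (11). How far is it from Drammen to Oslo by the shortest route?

21

Checking several routes:
Drammen → Hamar → Oslo: 11 + 12 = 23
Drammen → Tromsø → Oslo: 19 + 19 = 38
Drammen → Bodø → Hamar → Oslo: 5 + 4 + 12 = 21
Best route has total 21 mi.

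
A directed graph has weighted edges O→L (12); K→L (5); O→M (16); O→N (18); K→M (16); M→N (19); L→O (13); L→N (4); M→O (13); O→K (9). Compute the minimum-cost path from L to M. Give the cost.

29

Routes from L to M:
L - O - M: 13 + 16 = 29
L - O - K - M: 13 + 9 + 16 = 38
The minimum is 29.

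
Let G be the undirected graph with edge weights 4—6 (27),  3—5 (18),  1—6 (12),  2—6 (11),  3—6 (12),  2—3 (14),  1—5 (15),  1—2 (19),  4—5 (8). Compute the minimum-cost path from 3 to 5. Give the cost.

18

A few of the 3→5 routes:
3 -> 6 -> 4 -> 5: 12 + 27 + 8 = 47
3 -> 6 -> 1 -> 5: 12 + 12 + 15 = 39
3 -> 5: 18
Best route has total 18.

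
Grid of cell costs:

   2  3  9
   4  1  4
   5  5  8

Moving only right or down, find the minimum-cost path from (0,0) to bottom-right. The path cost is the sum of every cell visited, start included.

One optimal route is r0c0 r0c1 r1c1 r1c2 r2c2.
Its cost is 2 + 3 + 1 + 4 + 8 = 18.

18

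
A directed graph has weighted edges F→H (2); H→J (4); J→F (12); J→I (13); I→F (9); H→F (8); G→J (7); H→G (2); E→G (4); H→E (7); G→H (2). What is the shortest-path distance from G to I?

19

Paths from G to I:
G-H-J-I: 2 + 4 + 13 = 19
G-J-I: 7 + 13 = 20
The minimum is 19.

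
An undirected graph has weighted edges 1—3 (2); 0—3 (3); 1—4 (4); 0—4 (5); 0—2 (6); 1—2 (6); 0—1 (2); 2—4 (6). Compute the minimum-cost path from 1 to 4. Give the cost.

4

Comparing a few candidate routes:
1 → 3 → 0 → 4: 2 + 3 + 5 = 10
1 → 4: 4
1 → 2 → 4: 6 + 6 = 12
1 → 0 → 4: 2 + 5 = 7
Best route has total 4.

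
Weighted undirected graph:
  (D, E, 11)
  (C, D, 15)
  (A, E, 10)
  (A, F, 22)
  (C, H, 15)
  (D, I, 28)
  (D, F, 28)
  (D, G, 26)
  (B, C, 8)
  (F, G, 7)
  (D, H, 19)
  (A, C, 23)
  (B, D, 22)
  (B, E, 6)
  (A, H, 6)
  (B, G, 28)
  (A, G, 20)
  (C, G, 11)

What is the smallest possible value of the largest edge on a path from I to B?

Comparing a few candidate routes:
I-D-E-A-H-C-G-B: max(28, 11, 10, 6, 15, 11, 28) = 28
I-D-E-A-G-C-B: max(28, 11, 10, 20, 11, 8) = 28
I-D-E-A-H-C-B: max(28, 11, 10, 6, 15, 8) = 28
The minimum achievable maximum is 28.

28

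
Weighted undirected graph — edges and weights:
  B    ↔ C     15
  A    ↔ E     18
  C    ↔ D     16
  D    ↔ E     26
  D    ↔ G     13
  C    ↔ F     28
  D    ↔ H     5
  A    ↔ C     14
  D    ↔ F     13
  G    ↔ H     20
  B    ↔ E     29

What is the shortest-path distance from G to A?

Some routes from G to A:
G → D → E → A: 13 + 26 + 18 = 57
G → D → C → A: 13 + 16 + 14 = 43
G → H → D → C → A: 20 + 5 + 16 + 14 = 55
Shortest: 43.

43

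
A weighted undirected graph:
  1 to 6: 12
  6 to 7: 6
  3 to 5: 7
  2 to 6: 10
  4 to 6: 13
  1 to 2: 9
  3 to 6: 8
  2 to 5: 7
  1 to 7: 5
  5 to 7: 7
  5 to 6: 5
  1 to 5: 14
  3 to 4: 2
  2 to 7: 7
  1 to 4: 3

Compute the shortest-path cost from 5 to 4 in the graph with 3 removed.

15

Comparing a few candidate routes:
5 - 1 - 4: 14 + 3 = 17
5 - 6 - 4: 5 + 13 = 18
5 - 7 - 1 - 4: 7 + 5 + 3 = 15
The minimum is 15.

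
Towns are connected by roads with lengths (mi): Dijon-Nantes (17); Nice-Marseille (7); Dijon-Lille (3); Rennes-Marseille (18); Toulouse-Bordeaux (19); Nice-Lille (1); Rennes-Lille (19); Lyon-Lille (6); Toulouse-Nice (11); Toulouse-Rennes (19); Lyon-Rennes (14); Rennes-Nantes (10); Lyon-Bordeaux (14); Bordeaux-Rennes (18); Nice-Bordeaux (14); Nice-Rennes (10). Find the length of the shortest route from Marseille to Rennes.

17

A few of the Marseille→Rennes routes:
Marseille -> Nice -> Lille -> Dijon -> Nantes -> Rennes: 7 + 1 + 3 + 17 + 10 = 38
Marseille -> Nice -> Toulouse -> Rennes: 7 + 11 + 19 = 37
Marseille -> Rennes: 18
Marseille -> Nice -> Lille -> Lyon -> Rennes: 7 + 1 + 6 + 14 = 28
Marseille -> Nice -> Lille -> Rennes: 7 + 1 + 19 = 27
Marseille -> Nice -> Rennes: 7 + 10 = 17
The minimum is 17 mi.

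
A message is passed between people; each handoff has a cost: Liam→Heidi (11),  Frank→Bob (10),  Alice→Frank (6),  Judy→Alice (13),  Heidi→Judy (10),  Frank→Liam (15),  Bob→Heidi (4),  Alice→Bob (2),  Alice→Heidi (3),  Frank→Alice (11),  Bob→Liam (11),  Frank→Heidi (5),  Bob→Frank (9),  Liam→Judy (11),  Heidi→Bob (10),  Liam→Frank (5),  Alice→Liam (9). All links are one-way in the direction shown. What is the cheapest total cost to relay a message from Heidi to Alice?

23

Some routes from Heidi to Alice:
Heidi → Judy → Alice: 10 + 13 = 23
Heidi → Bob → Liam → Frank → Alice: 10 + 11 + 5 + 11 = 37
Heidi → Bob → Frank → Alice: 10 + 9 + 11 = 30
The minimum is 23.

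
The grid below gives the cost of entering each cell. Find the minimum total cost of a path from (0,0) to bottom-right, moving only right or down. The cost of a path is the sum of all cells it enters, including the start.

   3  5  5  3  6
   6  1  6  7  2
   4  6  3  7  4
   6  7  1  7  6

32

Take [0,0] [0,1] [1,1] [1,2] [2,2] [3,2] [3,3] [3,4] for a total of 3 + 5 + 1 + 6 + 3 + 1 + 7 + 6 = 32.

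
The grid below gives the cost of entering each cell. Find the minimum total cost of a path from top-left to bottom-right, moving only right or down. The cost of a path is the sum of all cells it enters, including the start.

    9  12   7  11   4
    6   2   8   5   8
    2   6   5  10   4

42

Take [0,0] → [1,0] → [1,1] → [1,2] → [1,3] → [1,4] → [2,4] for a total of 9 + 6 + 2 + 8 + 5 + 8 + 4 = 42.
For comparison, the top-then-right route costs 55.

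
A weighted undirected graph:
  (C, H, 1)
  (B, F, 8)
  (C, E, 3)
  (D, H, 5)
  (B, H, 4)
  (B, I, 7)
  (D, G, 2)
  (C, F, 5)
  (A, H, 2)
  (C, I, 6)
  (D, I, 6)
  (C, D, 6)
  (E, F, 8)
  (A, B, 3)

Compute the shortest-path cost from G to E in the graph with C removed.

27

Candidate routes:
G - D - H - A - B - F - E: 2 + 5 + 2 + 3 + 8 + 8 = 28
G - D - H - B - F - E: 2 + 5 + 4 + 8 + 8 = 27
G - D - I - B - F - E: 2 + 6 + 7 + 8 + 8 = 31
Shortest: 27.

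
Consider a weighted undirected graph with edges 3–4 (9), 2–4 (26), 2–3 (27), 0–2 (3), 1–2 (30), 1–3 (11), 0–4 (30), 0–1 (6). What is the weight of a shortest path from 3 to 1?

11

A few of the 3→1 routes:
3-1: 11
3-2-0-1: 27 + 3 + 6 = 36
3-4-0-1: 9 + 30 + 6 = 45
3-4-2-0-1: 9 + 26 + 3 + 6 = 44
The minimum is 11.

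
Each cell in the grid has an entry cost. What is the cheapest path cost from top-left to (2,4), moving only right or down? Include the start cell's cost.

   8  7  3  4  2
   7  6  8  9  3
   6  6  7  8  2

Best path: [0,0] [0,1] [0,2] [0,3] [0,4] [1,4] [2,4]
Cost: 8 + 7 + 3 + 4 + 2 + 3 + 2 = 29

29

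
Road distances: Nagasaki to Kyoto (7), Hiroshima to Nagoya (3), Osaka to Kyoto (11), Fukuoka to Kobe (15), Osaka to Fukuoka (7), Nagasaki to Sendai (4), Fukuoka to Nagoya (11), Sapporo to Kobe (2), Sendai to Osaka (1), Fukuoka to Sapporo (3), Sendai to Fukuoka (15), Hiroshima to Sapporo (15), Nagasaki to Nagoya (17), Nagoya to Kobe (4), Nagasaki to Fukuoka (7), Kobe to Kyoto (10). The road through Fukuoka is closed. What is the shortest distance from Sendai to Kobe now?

Checking several routes:
Sendai-Nagasaki-Kyoto-Kobe: 4 + 7 + 10 = 21
Sendai-Osaka-Kyoto-Nagasaki-Nagoya-Kobe: 1 + 11 + 7 + 17 + 4 = 40
Sendai-Nagasaki-Nagoya-Kobe: 4 + 17 + 4 = 25
Sendai-Osaka-Kyoto-Kobe: 1 + 11 + 10 = 22
Best route has total 21.

21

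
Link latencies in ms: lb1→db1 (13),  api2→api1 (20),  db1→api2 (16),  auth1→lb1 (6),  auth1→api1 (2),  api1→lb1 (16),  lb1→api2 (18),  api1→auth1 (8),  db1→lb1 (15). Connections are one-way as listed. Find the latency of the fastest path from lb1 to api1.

Paths from lb1 to api1:
lb1→api2→api1: 18 + 20 = 38
lb1→db1→api2→api1: 13 + 16 + 20 = 49
Best route has total 38 ms.

38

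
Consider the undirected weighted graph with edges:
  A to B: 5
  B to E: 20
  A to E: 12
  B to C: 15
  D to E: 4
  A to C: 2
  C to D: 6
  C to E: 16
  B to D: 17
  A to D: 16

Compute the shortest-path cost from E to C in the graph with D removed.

Paths from E to C avoiding D:
E -> B -> C: 20 + 15 = 35
E -> C: 16
E -> B -> A -> C: 20 + 5 + 2 = 27
E -> A -> B -> C: 12 + 5 + 15 = 32
E -> A -> C: 12 + 2 = 14
Shortest: 14.

14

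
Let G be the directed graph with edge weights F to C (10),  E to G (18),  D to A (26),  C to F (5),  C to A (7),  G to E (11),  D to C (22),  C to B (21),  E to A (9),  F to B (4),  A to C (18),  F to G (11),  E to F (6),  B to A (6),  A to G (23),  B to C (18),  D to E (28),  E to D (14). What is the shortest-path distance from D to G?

A few of the D→G routes:
D-C-F-B-A-G: 22 + 5 + 4 + 6 + 23 = 60
D-E-F-G: 28 + 6 + 11 = 45
D-E-G: 28 + 18 = 46
D-C-A-G: 22 + 7 + 23 = 52
D-C-F-G: 22 + 5 + 11 = 38
D-A-G: 26 + 23 = 49
Shortest: 38.

38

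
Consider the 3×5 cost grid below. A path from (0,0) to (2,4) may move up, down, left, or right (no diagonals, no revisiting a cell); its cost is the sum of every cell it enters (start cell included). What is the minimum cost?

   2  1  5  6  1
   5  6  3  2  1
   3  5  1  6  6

Cheapest: r0c0 r0c1 r0c2 r1c2 r1c3 r1c4 r2c4
  2 + 1 + 5 + 3 + 2 + 1 + 6 = 20

20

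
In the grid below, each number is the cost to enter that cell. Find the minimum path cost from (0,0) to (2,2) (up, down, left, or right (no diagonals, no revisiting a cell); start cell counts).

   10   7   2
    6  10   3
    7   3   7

29

Take r0c0 -> r0c1 -> r0c2 -> r1c2 -> r2c2 for a total of 10 + 7 + 2 + 3 + 7 = 29.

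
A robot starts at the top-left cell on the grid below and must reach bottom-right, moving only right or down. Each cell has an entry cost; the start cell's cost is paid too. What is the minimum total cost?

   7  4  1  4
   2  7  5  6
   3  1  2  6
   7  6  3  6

24

Best path: (0,0) -> (1,0) -> (2,0) -> (2,1) -> (2,2) -> (3,2) -> (3,3)
Cost: 7 + 2 + 3 + 1 + 2 + 3 + 6 = 24
(Top row then right column would cost 34.)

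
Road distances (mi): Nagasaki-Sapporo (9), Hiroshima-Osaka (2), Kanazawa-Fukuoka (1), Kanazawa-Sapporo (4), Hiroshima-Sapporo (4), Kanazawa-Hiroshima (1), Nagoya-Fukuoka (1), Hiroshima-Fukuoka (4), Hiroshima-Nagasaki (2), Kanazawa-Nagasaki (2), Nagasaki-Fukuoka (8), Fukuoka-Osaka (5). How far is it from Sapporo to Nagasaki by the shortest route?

6

A few of the Sapporo→Nagasaki routes:
Sapporo - Hiroshima - Kanazawa - Nagasaki: 4 + 1 + 2 = 7
Sapporo - Nagasaki: 9
Sapporo - Kanazawa - Nagasaki: 4 + 2 = 6
Sapporo - Kanazawa - Hiroshima - Nagasaki: 4 + 1 + 2 = 7
Sapporo - Hiroshima - Nagasaki: 4 + 2 = 6
Best route has total 6 mi.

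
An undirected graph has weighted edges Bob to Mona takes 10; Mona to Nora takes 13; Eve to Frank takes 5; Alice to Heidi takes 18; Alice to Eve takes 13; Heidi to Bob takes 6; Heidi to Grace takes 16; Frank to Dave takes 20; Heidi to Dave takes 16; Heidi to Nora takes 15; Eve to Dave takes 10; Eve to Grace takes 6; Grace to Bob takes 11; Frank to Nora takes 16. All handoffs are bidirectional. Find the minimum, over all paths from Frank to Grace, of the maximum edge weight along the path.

6

Checking several routes:
Frank → Eve → Dave → Heidi → Bob → Grace: max(5, 10, 16, 6, 11) = 16
Frank → Eve → Dave → Heidi → Nora → Mona → Bob → Grace: max(5, 10, 16, 15, 13, 10, 11) = 16
Frank → Eve → Grace: max(5, 6) = 6
Frank → Eve → Dave → Heidi → Grace: max(5, 10, 16, 16) = 16
The minimum achievable maximum is 6.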